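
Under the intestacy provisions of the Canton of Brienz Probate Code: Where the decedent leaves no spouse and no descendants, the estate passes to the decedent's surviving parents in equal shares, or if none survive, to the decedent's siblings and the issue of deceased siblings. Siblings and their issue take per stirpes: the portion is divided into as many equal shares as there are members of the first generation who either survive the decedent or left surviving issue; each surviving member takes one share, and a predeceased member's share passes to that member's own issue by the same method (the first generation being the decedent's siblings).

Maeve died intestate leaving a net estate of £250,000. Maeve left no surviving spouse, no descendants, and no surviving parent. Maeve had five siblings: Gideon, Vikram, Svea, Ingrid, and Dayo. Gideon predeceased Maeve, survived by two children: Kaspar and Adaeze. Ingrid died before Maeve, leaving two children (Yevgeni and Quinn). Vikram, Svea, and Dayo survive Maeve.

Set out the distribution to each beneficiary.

The entire £250,000 passes to the siblings and their issue.
That amount (£250,000) is divided into 5 shares of £50,000: Vikram, Svea, and Dayo each take £50,000; Gideon's £50,000 share passes to Gideon's issue; Ingrid's £50,000 share passes to Ingrid's issue.
Gideon's share (£50,000) is divided into 2 shares of £25,000: Kaspar and Adaeze each take £25,000.
Ingrid's share (£50,000) is divided into 2 shares of £25,000: Yevgeni and Quinn each take £25,000.

Kaspar: £25,000; Adaeze: £25,000; Vikram: £50,000; Svea: £50,000; Yevgeni: £25,000; Quinn: £25,000; Dayo: £50,000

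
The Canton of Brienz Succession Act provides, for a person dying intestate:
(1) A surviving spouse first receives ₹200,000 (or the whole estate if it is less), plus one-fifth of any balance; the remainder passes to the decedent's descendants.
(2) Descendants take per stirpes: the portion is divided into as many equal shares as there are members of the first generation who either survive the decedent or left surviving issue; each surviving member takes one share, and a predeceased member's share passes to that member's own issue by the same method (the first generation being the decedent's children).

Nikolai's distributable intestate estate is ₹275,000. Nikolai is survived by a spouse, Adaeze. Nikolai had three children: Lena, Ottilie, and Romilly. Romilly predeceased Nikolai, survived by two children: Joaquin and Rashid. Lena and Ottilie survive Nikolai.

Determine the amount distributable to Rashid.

Rashid receives ₹10,000.

Adaeze first takes ₹200,000, leaving a balance of ₹75,000. Adaeze then takes one-fifth of the balance (₹15,000), for a total of ₹215,000. The remaining ₹60,000 passes to the descendants.
The descendants' portion (₹60,000) is divided into 3 shares of ₹20,000: Lena and Ottilie each take ₹20,000; Romilly's ₹20,000 share passes to Romilly's issue.
Romilly's share (₹20,000) is divided into 2 shares of ₹10,000: Joaquin and Rashid each take ₹10,000.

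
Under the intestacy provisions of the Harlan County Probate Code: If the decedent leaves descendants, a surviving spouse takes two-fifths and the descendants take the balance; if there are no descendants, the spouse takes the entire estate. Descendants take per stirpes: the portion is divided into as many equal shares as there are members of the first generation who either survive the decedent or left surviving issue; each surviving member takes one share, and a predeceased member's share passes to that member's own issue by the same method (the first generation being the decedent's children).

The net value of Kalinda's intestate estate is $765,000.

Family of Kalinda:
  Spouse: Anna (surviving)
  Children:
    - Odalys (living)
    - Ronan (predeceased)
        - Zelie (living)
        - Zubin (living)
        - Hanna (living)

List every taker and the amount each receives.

Anna takes two-fifths of $765,000 = $306,000. The remaining $459,000 passes to the descendants.
The descendants' portion ($459,000) is divided into 2 shares of $229,500: Odalys takes $229,500; Ronan's $229,500 share passes to Ronan's issue.
Ronan's share ($229,500) is divided into 3 shares of $76,500: Zelie, Zubin, and Hanna each take $76,500.

Anna: $306,000; Odalys: $229,500; Zelie: $76,500; Zubin: $76,500; Hanna: $76,500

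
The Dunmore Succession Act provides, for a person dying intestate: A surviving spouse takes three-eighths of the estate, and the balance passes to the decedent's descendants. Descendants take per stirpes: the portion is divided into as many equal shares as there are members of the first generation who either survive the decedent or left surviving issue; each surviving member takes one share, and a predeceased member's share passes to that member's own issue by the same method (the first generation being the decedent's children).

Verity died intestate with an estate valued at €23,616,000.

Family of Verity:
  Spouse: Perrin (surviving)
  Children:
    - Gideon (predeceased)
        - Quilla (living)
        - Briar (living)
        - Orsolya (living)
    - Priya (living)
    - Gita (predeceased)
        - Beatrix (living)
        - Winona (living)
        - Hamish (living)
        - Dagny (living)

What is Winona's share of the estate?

Perrin takes three-eighths of €23,616,000 = €8,856,000. The remaining €14,760,000 passes to the descendants.
The descendants' portion (€14,760,000) is divided into 3 shares of €4,920,000: Priya takes €4,920,000; Gideon's €4,920,000 share passes to Gideon's issue; Gita's €4,920,000 share passes to Gita's issue.
Gideon's share (€4,920,000) is divided into 3 shares of €1,640,000: Quilla, Briar, and Orsolya each take €1,640,000.
Gita's share (€4,920,000) is divided into 4 shares of €1,230,000: Beatrix, Winona, Hamish, and Dagny each take €1,230,000.

Winona receives €1,230,000.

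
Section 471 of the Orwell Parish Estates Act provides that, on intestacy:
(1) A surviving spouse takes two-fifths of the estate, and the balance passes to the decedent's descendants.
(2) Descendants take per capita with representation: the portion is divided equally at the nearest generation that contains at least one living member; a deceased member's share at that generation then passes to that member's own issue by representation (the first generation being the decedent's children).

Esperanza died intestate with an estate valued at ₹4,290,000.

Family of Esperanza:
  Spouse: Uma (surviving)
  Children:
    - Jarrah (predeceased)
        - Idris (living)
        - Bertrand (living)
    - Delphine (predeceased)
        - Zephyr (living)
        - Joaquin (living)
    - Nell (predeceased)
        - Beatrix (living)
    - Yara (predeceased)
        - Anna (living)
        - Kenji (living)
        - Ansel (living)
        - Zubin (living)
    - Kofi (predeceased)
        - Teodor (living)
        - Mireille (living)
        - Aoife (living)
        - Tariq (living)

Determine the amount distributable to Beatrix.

Beatrix receives ₹198,000.

Uma takes two-fifths of ₹4,290,000 = ₹1,716,000. The remaining ₹2,574,000 passes to the descendants.
No child survives, so the initial division is made at the grandchildren's generation.
The descendants' portion (₹2,574,000) is divided into 13 shares of ₹198,000: Idris, Bertrand, Zephyr, Joaquin, Beatrix, Anna, Kenji, Ansel, Zubin, Teodor, Mireille, Aoife, and Tariq each take ₹198,000.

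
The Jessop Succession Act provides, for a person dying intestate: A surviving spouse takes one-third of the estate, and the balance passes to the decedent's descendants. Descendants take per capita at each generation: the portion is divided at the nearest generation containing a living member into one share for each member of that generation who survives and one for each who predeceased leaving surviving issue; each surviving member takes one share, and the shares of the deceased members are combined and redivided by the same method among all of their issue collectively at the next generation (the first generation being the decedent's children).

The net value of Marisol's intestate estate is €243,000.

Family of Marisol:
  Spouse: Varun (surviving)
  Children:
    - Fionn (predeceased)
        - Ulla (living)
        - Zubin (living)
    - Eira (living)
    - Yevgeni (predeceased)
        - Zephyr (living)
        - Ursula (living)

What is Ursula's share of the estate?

Varun takes one-third of €243,000 = €81,000. The remaining €162,000 passes to the descendants.
The descendants' portion (€162,000) is divided at the children's generation into 3 shares of €54,000. Eira takes €54,000. The 2 shares of the deceased (Fionn and Yevgeni) are combined into a pool of €108,000.
That pool (€108,000) is divided at the grandchildren's generation equally among Ulla, Zubin, Zephyr, and Ursula: €27,000 each.

Ursula receives €27,000.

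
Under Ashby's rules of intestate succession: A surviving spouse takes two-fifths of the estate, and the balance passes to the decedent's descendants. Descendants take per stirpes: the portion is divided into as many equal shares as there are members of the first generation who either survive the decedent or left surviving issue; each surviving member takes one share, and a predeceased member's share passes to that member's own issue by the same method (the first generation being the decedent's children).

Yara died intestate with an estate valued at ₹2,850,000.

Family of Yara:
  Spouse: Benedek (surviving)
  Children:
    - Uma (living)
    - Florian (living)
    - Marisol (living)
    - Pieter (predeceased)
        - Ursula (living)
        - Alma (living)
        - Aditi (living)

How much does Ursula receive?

Ursula receives ₹142,500.

Benedek takes two-fifths of ₹2,850,000 = ₹1,140,000. The remaining ₹1,710,000 passes to the descendants.
The descendants' portion (₹1,710,000) is divided into 4 shares of ₹427,500: Uma, Florian, and Marisol each take ₹427,500; Pieter's ₹427,500 share passes to Pieter's issue.
Pieter's share (₹427,500) is divided into 3 shares of ₹142,500: Ursula, Alma, and Aditi each take ₹142,500.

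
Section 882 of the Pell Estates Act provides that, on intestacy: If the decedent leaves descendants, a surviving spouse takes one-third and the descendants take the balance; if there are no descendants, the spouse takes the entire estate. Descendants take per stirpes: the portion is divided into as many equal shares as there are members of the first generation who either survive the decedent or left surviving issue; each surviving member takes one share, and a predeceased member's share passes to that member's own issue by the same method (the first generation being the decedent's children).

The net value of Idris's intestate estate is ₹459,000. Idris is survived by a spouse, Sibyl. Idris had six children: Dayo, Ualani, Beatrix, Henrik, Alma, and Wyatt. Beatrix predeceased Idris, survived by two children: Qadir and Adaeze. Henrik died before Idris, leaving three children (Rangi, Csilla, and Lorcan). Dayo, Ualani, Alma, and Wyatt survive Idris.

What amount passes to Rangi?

Rangi receives ₹17,000.

Sibyl takes one-third of ₹459,000 = ₹153,000. The remaining ₹306,000 passes to the descendants.
The descendants' portion (₹306,000) is divided into 6 shares of ₹51,000: Dayo, Ualani, Alma, and Wyatt each take ₹51,000; Beatrix's ₹51,000 share passes to Beatrix's issue; Henrik's ₹51,000 share passes to Henrik's issue.
Beatrix's share (₹51,000) is divided into 2 shares of ₹25,500: Qadir and Adaeze each take ₹25,500.
Henrik's share (₹51,000) is divided into 3 shares of ₹17,000: Rangi, Csilla, and Lorcan each take ₹17,000.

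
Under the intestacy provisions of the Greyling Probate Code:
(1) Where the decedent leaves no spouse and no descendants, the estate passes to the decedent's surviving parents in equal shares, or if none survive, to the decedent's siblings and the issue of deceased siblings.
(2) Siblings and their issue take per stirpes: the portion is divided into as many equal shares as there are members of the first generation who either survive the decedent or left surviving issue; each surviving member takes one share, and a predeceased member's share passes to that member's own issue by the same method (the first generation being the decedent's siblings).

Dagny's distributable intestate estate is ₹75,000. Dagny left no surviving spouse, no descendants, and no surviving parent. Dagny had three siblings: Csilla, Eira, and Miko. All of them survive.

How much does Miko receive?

The entire ₹75,000 passes to the siblings and their issue.
That amount (₹75,000) is divided into 3 shares of ₹25,000: Csilla, Eira, and Miko each take ₹25,000.

Miko receives ₹25,000.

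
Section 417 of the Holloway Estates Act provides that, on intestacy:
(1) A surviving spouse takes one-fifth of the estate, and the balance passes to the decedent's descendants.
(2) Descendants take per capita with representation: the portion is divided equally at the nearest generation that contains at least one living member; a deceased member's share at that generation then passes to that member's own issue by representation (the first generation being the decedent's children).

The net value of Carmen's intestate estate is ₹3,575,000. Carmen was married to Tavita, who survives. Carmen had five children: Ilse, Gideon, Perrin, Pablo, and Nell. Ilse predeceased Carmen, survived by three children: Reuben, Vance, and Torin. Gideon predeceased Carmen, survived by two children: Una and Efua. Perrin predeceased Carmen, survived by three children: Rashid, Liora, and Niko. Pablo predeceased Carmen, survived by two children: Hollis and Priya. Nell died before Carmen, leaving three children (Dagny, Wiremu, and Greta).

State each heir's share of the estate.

Tavita takes one-fifth of ₹3,575,000 = ₹715,000. The remaining ₹2,860,000 passes to the descendants.
No child survives, so the initial division is made at the grandchildren's generation.
The descendants' portion (₹2,860,000) is divided into 13 shares of ₹220,000: Reuben, Vance, Torin, Una, Efua, Rashid, Liora, Niko, Hollis, Priya, Dagny, Wiremu, and Greta each take ₹220,000.

Tavita: ₹715,000; Reuben: ₹220,000; Vance: ₹220,000; Torin: ₹220,000; Una: ₹220,000; Efua: ₹220,000; Rashid: ₹220,000; Liora: ₹220,000; Niko: ₹220,000; Hollis: ₹220,000; Priya: ₹220,000; Dagny: ₹220,000; Wiremu: ₹220,000; Greta: ₹220,000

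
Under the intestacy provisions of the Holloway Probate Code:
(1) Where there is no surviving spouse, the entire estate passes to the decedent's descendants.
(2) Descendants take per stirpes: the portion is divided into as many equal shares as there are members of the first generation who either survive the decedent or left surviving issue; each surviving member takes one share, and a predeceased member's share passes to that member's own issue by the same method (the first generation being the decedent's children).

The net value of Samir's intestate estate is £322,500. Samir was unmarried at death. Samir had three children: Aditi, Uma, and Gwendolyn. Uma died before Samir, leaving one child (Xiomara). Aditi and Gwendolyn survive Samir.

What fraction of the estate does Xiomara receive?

Xiomara receives 1/3 of the estate.

The entire £322,500 passes to the descendants.
That amount (£322,500) is divided into 3 shares of £107,500: Aditi and Gwendolyn each take £107,500; Uma's £107,500 share passes to Uma's issue.
Uma's share (£107,500) passes entirely to Xiomara.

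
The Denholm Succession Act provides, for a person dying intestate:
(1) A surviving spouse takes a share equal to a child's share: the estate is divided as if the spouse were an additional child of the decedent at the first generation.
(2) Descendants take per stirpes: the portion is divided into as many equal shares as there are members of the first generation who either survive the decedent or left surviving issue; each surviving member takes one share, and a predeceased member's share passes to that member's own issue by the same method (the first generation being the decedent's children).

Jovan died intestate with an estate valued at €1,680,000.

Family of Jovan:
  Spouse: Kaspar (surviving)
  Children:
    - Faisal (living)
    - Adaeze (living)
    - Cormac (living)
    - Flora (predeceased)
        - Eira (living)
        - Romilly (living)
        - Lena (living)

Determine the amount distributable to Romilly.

Romilly receives €112,000.

The spouse counts as an additional share at the children's level, so there are 5 primary shares of €336,000. Kaspar takes one such share (€336,000).
The children's combined portion (€1,344,000) is divided into 4 shares of €336,000: Faisal, Adaeze, and Cormac each take €336,000; Flora's €336,000 share passes to Flora's issue.
Flora's share (€336,000) is divided into 3 shares of €112,000: Eira, Romilly, and Lena each take €112,000.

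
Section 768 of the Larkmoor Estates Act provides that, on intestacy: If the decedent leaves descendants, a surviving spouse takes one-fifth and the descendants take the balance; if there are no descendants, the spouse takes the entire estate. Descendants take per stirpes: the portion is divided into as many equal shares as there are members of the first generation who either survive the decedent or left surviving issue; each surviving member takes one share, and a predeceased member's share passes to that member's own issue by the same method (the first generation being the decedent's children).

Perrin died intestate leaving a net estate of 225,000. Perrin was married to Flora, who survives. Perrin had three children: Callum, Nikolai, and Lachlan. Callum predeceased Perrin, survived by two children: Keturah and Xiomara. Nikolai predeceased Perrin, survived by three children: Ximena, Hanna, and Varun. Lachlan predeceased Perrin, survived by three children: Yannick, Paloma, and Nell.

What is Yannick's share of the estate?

Flora takes one-fifth of 225,000 = 45,000. The remaining 180,000 passes to the descendants.
The descendants' portion (180,000) is divided into 3 shares of 60,000: Callum's 60,000 share passes to Callum's issue; Nikolai's 60,000 share passes to Nikolai's issue; Lachlan's 60,000 share passes to Lachlan's issue.
Callum's share (60,000) is divided into 2 shares of 30,000: Keturah and Xiomara each take 30,000.
Nikolai's share (60,000) is divided into 3 shares of 20,000: Ximena, Hanna, and Varun each take 20,000.
Lachlan's share (60,000) is divided into 3 shares of 20,000: Yannick, Paloma, and Nell each take 20,000.

Yannick receives 20,000.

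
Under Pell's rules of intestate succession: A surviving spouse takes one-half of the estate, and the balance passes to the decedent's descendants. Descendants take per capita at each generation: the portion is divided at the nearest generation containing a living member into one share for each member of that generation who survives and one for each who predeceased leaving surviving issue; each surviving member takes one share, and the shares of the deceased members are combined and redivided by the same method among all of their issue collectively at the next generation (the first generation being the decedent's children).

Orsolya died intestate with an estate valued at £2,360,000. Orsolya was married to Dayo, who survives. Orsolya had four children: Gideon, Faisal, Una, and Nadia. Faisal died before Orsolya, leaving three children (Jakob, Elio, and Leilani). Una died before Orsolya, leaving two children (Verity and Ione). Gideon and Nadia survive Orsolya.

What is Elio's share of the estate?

Dayo takes one-half of £2,360,000 = £1,180,000. The remaining £1,180,000 passes to the descendants.
The descendants' portion (£1,180,000) is divided at the children's generation into 4 shares of £295,000. Gideon and Nadia each take £295,000. The 2 shares of the deceased (Faisal and Una) are combined into a pool of £590,000.
That pool (£590,000) is divided at the grandchildren's generation equally among Jakob, Elio, Leilani, Verity, and Ione: £118,000 each.

Elio receives £118,000.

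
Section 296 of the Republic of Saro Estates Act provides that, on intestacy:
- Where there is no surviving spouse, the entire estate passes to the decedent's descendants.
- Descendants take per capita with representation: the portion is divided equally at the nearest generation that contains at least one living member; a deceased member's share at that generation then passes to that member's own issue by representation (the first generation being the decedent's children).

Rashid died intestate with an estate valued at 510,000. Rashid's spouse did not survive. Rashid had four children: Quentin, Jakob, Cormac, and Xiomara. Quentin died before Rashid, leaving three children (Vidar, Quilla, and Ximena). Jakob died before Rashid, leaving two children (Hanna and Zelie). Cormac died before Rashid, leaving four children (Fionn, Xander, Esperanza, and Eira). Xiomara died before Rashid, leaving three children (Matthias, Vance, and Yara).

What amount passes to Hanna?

Hanna receives 42,500.

The entire 510,000 passes to the descendants.
No child survives, so the initial division is made at the grandchildren's generation.
That amount (510,000) is divided into 12 shares of 42,500: Vidar, Quilla, Ximena, Hanna, Zelie, Fionn, Xander, Esperanza, Eira, Matthias, Vance, and Yara each take 42,500.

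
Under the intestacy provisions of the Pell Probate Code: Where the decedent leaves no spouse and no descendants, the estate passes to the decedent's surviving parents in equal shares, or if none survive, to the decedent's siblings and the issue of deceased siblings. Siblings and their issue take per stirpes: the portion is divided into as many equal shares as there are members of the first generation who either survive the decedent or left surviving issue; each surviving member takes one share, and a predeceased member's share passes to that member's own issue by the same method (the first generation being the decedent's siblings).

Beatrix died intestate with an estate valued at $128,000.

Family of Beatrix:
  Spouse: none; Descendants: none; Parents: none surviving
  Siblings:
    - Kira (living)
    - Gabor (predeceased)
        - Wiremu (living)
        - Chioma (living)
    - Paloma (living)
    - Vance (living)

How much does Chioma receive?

The entire $128,000 passes to the siblings and their issue.
That amount ($128,000) is divided into 4 shares of $32,000: Kira, Paloma, and Vance each take $32,000; Gabor's $32,000 share passes to Gabor's issue.
Gabor's share ($32,000) is divided into 2 shares of $16,000: Wiremu and Chioma each take $16,000.

Chioma receives $16,000.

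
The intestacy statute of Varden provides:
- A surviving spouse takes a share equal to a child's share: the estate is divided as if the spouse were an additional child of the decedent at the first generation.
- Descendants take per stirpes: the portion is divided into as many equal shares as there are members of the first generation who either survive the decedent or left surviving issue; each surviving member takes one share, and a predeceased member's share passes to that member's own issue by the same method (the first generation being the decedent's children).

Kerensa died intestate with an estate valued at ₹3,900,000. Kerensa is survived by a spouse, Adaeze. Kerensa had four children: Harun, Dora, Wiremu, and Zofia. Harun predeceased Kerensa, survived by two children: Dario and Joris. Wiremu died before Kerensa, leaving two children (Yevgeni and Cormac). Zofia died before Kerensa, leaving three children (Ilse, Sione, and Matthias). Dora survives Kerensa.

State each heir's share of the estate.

The spouse counts as an additional share at the children's level, so there are 5 primary shares of ₹780,000. Adaeze takes one such share (₹780,000).
The children's combined portion (₹3,120,000) is divided into 4 shares of ₹780,000: Dora takes ₹780,000; Harun's ₹780,000 share passes to Harun's issue; Wiremu's ₹780,000 share passes to Wiremu's issue; Zofia's ₹780,000 share passes to Zofia's issue.
Harun's share (₹780,000) is divided into 2 shares of ₹390,000: Dario and Joris each take ₹390,000.
Wiremu's share (₹780,000) is divided into 2 shares of ₹390,000: Yevgeni and Cormac each take ₹390,000.
Zofia's share (₹780,000) is divided into 3 shares of ₹260,000: Ilse, Sione, and Matthias each take ₹260,000.

Adaeze: ₹780,000; Dario: ₹390,000; Joris: ₹390,000; Dora: ₹780,000; Yevgeni: ₹390,000; Cormac: ₹390,000; Ilse: ₹260,000; Sione: ₹260,000; Matthias: ₹260,000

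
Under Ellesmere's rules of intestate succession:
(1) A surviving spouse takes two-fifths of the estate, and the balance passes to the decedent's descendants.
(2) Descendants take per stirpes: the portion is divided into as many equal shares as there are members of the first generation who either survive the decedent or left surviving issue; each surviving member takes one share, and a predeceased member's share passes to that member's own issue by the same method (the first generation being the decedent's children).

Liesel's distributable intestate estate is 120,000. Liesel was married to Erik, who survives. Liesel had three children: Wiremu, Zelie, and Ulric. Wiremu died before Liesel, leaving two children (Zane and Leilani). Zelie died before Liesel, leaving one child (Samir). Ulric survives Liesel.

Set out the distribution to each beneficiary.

Erik takes two-fifths of 120,000 = 48,000. The remaining 72,000 passes to the descendants.
The descendants' portion (72,000) is divided into 3 shares of 24,000: Ulric takes 24,000; Wiremu's 24,000 share passes to Wiremu's issue; Zelie's 24,000 share passes to Zelie's issue.
Wiremu's share (24,000) is divided into 2 shares of 12,000: Zane and Leilani each take 12,000.
Zelie's share (24,000) passes entirely to Samir.

Erik: 48,000; Zane: 12,000; Leilani: 12,000; Samir: 24,000; Ulric: 24,000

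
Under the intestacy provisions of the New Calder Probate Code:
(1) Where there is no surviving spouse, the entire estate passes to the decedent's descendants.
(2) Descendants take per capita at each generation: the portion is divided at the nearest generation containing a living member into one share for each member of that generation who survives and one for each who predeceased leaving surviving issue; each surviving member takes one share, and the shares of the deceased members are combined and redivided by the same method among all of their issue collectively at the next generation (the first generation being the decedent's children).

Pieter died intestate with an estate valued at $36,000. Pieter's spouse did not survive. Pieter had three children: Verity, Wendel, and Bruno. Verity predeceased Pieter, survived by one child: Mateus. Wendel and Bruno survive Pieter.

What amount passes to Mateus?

Mateus receives $12,000.

The entire $36,000 passes to the descendants.
That amount ($36,000) is divided at the children's generation into 3 shares of $12,000. Wendel and Bruno each take $12,000. The remaining share for the deceased Verity ($12,000) is carried to the next generation.
That pool ($12,000) passes entirely to Mateus, the sole taker at the grandchildren's generation.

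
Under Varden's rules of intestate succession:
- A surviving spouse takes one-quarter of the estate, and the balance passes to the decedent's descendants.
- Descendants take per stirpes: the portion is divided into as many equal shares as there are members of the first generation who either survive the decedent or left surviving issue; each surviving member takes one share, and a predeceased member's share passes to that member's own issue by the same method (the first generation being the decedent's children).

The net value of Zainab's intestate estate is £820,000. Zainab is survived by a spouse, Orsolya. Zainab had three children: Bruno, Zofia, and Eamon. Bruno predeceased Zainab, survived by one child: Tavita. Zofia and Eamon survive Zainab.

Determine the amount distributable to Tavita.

Tavita receives £205,000.

Orsolya takes one-quarter of £820,000 = £205,000. The remaining £615,000 passes to the descendants.
The descendants' portion (£615,000) is divided into 3 shares of £205,000: Zofia and Eamon each take £205,000; Bruno's £205,000 share passes to Bruno's issue.
Bruno's share (£205,000) passes entirely to Tavita.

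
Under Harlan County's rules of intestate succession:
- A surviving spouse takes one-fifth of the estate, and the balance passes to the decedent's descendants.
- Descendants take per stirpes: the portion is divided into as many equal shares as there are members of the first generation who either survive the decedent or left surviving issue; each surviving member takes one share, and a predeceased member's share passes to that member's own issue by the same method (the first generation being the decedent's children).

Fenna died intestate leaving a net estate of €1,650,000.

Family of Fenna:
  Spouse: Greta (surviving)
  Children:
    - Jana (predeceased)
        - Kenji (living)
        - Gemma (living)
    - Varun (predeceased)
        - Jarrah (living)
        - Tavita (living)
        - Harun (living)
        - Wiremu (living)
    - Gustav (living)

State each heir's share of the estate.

Greta takes one-fifth of €1,650,000 = €330,000. The remaining €1,320,000 passes to the descendants.
The descendants' portion (€1,320,000) is divided into 3 shares of €440,000: Gustav takes €440,000; Jana's €440,000 share passes to Jana's issue; Varun's €440,000 share passes to Varun's issue.
Jana's share (€440,000) is divided into 2 shares of €220,000: Kenji and Gemma each take €220,000.
Varun's share (€440,000) is divided into 4 shares of €110,000: Jarrah, Tavita, Harun, and Wiremu each take €110,000.

Greta: €330,000; Kenji: €220,000; Gemma: €220,000; Jarrah: €110,000; Tavita: €110,000; Harun: €110,000; Wiremu: €110,000; Gustav: €440,000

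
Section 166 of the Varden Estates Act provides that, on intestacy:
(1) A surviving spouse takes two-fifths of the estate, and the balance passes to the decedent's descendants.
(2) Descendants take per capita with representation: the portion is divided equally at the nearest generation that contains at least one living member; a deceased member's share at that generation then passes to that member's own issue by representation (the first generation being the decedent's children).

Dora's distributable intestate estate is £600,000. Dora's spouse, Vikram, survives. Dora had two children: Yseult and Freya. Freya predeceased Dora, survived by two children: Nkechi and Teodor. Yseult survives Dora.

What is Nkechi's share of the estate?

Vikram takes two-fifths of £600,000 = £240,000. The remaining £360,000 passes to the descendants.
The descendants' portion (£360,000) is divided into 2 shares of £180,000: Yseult takes £180,000; Freya's £180,000 share passes to Freya's issue.
Freya's share (£180,000) is divided into 2 shares of £90,000: Nkechi and Teodor each take £90,000.

Nkechi receives £90,000.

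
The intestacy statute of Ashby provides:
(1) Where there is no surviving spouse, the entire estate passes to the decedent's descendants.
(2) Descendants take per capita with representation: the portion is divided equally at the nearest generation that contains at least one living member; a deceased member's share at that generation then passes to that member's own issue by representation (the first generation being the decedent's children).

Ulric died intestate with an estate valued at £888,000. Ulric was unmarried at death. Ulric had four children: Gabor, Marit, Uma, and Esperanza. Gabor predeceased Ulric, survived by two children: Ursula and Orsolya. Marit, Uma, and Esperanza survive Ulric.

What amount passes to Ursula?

The entire £888,000 passes to the descendants.
That amount (£888,000) is divided into 4 shares of £222,000: Marit, Uma, and Esperanza each take £222,000; Gabor's £222,000 share passes to Gabor's issue.
Gabor's share (£222,000) is divided into 2 shares of £111,000: Ursula and Orsolya each take £111,000.

Ursula receives £111,000.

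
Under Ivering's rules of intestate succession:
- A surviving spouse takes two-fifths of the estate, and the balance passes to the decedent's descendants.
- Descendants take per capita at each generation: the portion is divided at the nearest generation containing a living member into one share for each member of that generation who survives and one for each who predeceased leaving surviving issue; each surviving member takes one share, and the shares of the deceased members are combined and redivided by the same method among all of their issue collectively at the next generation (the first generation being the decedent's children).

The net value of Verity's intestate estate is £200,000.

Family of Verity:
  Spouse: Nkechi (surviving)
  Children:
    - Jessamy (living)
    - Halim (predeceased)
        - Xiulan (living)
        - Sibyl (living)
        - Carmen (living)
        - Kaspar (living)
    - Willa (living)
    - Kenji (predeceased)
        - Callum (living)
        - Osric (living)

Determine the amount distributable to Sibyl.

Nkechi takes two-fifths of £200,000 = £80,000. The remaining £120,000 passes to the descendants.
The descendants' portion (£120,000) is divided at the children's generation into 4 shares of £30,000. Jessamy and Willa each take £30,000. The 2 shares of the deceased (Halim and Kenji) are combined into a pool of £60,000.
That pool (£60,000) is divided at the grandchildren's generation equally among Xiulan, Sibyl, Carmen, Kaspar, Callum, and Osric: £10,000 each.

Sibyl receives £10,000.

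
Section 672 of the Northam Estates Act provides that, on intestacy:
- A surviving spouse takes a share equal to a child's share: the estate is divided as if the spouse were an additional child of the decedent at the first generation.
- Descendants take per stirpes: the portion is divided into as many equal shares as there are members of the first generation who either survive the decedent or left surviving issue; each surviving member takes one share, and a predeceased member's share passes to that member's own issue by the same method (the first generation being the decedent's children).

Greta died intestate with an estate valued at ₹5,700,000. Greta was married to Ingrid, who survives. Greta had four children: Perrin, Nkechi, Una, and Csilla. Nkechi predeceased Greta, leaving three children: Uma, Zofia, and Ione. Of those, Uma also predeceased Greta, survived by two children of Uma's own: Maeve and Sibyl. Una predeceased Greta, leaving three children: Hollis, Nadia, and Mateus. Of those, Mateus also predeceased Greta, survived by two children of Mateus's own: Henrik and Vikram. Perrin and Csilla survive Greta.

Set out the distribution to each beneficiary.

The spouse counts as an additional share at the children's level, so there are 5 primary shares of ₹1,140,000. Ingrid takes one such share (₹1,140,000).
The children's combined portion (₹4,560,000) is divided into 4 shares of ₹1,140,000: Perrin and Csilla each take ₹1,140,000; Nkechi's ₹1,140,000 share passes to Nkechi's issue; Una's ₹1,140,000 share passes to Una's issue.
Nkechi's share (₹1,140,000) is divided into 3 shares of ₹380,000: Zofia and Ione each take ₹380,000; Uma's ₹380,000 share passes to Uma's issue.
Uma's share (₹380,000) is divided into 2 shares of ₹190,000: Maeve and Sibyl each take ₹190,000.
Una's share (₹1,140,000) is divided into 3 shares of ₹380,000: Hollis and Nadia each take ₹380,000; Mateus's ₹380,000 share passes to Mateus's issue.
Mateus's share (₹380,000) is divided into 2 shares of ₹190,000: Henrik and Vikram each take ₹190,000.

Ingrid: ₹1,140,000; Perrin: ₹1,140,000; Maeve: ₹190,000; Sibyl: ₹190,000; Zofia: ₹380,000; Ione: ₹380,000; Hollis: ₹380,000; Nadia: ₹380,000; Henrik: ₹190,000; Vikram: ₹190,000; Csilla: ₹1,140,000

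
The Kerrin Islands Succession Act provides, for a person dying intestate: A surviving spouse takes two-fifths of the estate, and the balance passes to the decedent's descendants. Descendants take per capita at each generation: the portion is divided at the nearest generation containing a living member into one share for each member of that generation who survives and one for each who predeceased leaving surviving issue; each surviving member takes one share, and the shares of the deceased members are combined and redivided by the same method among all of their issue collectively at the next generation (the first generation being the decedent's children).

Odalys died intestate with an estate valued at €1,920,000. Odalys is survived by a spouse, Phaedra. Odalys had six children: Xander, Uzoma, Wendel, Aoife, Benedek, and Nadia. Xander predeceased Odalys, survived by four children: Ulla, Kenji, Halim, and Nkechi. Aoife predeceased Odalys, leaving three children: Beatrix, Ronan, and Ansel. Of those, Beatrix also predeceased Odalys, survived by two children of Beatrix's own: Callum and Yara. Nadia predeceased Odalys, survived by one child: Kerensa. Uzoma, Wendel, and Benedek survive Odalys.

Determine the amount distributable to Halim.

Halim receives €72,000.

Phaedra takes two-fifths of €1,920,000 = €768,000. The remaining €1,152,000 passes to the descendants.
The descendants' portion (€1,152,000) is divided at the children's generation into 6 shares of €192,000. Uzoma, Wendel, and Benedek each take €192,000. The 3 shares of the deceased (Xander, Aoife, and Nadia) are combined into a pool of €576,000.
That pool (€576,000) is divided at the grandchildren's generation into 8 shares of €72,000. Ulla, Kenji, Halim, Nkechi, Ronan, Ansel, and Kerensa each take €72,000. The remaining share for the deceased Beatrix (€72,000) is carried to the next generation.
That pool (€72,000) is divided at the great-grandchildren's generation equally among Callum and Yara: €36,000 each.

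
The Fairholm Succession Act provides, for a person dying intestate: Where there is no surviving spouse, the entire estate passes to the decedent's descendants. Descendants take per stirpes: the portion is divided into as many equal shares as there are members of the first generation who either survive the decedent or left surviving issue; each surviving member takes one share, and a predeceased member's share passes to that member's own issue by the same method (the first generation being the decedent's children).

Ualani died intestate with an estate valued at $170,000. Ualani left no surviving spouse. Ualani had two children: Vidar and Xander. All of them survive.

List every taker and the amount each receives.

The entire $170,000 passes to the descendants.
That amount ($170,000) is divided into 2 shares of $85,000: Vidar and Xander each take $85,000.

Vidar: $85,000; Xander: $85,000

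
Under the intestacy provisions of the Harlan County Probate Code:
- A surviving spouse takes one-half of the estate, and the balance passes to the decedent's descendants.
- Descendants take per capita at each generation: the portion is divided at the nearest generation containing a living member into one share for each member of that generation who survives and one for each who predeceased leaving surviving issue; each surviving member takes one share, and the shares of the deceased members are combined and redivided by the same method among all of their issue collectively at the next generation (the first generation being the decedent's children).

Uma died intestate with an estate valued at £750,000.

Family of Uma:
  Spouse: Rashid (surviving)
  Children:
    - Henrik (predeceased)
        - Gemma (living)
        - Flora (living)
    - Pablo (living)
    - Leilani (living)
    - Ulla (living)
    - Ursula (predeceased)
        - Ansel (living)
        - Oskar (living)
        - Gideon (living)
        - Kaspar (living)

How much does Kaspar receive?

Kaspar receives £25,000.

Rashid takes one-half of £750,000 = £375,000. The remaining £375,000 passes to the descendants.
The descendants' portion (£375,000) is divided at the children's generation into 5 shares of £75,000. Pablo, Leilani, and Ulla each take £75,000. The 2 shares of the deceased (Henrik and Ursula) are combined into a pool of £150,000.
That pool (£150,000) is divided at the grandchildren's generation equally among Gemma, Flora, Ansel, Oskar, Gideon, and Kaspar: £25,000 each.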